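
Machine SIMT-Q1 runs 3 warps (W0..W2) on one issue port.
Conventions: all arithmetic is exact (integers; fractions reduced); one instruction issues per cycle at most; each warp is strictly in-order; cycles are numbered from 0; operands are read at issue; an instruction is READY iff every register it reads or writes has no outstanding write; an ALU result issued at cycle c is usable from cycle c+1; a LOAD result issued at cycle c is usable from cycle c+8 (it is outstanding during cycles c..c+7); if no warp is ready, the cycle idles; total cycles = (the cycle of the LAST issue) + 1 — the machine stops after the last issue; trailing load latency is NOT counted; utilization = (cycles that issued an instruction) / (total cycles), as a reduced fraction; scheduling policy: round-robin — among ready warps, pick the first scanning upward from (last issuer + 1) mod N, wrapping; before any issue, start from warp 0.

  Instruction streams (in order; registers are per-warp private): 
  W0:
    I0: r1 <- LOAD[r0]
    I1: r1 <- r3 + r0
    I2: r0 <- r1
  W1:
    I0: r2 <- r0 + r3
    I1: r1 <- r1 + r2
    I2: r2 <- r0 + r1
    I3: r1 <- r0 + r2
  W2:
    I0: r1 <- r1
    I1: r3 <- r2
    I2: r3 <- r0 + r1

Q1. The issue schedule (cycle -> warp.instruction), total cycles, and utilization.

cycle 0: W0.I0
cycle 1: W1.I0
cycle 2: W2.I0
cycle 3: W1.I1
cycle 4: W2.I1
cycle 5: W1.I2
cycle 6: W2.I2
cycle 7: W1.I3
cycle 8: W0.I1
cycle 9: W0.I2

Answer: 10 cycles, utilization 1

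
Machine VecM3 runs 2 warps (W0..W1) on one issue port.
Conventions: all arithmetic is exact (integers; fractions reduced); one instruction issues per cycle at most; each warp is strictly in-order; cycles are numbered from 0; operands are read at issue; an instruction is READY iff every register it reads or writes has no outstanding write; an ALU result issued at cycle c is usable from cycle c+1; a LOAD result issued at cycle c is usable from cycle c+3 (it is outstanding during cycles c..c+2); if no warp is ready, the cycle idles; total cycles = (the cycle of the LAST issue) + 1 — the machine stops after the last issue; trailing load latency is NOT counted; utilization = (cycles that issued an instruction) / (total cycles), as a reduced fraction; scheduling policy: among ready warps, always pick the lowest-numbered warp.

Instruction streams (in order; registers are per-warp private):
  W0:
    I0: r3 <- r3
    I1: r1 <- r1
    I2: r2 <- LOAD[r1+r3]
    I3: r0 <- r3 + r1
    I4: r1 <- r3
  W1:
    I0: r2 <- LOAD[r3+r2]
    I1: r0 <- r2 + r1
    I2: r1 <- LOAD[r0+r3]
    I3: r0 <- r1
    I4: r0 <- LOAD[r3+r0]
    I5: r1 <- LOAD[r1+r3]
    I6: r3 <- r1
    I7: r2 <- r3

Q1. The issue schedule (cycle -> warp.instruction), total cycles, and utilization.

cycle 0: W0.I0
cycle 1: W0.I1
cycle 2: W0.I2
cycle 3: W0.I3
cycle 4: W0.I4
cycle 5: W1.I0
cycle 6: idle
cycle 7: idle
cycle 8: W1.I1
cycle 9: W1.I2
cycle 10: idle
cycle 11: idle
cycle 12: W1.I3
cycle 13: W1.I4
cycle 14: W1.I5
cycle 15: idle
cycle 16: idle
cycle 17: W1.I6
cycle 18: W1.I7

Answer: 19 cycles, utilization 13/19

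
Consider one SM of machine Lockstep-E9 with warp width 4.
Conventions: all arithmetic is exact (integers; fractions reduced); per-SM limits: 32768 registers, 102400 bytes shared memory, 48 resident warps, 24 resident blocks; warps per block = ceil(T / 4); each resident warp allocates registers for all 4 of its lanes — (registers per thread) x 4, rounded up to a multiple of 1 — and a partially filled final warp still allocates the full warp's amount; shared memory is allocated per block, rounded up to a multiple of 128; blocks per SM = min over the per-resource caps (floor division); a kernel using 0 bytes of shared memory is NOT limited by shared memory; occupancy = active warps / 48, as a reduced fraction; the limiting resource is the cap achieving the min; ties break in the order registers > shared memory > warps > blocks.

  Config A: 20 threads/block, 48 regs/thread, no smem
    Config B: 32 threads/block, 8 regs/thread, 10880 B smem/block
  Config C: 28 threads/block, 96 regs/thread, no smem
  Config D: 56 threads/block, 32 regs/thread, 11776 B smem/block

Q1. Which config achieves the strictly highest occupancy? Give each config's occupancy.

occupancies: A 15/16, B 1, C 7/8, D 7/8

Answer: B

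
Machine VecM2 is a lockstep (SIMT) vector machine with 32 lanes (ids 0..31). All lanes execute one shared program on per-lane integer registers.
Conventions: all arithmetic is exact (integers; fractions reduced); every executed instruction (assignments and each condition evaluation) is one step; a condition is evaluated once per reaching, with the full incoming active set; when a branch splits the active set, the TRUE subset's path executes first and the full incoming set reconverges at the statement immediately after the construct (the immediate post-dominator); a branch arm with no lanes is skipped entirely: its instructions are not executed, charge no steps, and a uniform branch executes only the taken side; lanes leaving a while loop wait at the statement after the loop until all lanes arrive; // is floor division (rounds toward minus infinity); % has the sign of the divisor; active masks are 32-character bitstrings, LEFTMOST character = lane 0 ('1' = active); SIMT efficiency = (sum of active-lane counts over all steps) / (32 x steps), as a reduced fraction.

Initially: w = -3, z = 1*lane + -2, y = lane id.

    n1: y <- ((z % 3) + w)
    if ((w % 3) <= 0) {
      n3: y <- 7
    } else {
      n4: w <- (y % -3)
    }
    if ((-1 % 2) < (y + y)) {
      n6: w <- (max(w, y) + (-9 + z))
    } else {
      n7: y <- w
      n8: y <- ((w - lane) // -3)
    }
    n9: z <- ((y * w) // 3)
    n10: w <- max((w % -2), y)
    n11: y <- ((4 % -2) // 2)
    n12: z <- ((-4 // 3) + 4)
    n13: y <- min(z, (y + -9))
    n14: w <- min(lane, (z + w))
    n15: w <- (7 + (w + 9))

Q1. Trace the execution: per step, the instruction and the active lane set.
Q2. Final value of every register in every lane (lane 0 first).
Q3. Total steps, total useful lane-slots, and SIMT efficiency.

step 0: y <- ((z % 3) + w)           11111111111111111111111111111111
step 1: eval ((w % 3) <= 0)          11111111111111111111111111111111
step 2: y <- 7                       11111111111111111111111111111111
step 3: eval ((-1 % 2) < (y + y))    11111111111111111111111111111111
step 4: w <- (max(w, y) + (-9 + z))  11111111111111111111111111111111
step 5: z <- ((y * w) // 3)          11111111111111111111111111111111
step 6: w <- max((w % -2), y)        11111111111111111111111111111111
step 7: y <- ((4 % -2) // 2)         11111111111111111111111111111111
step 8: z <- ((-4 // 3) + 4)         11111111111111111111111111111111
step 9: y <- min(z, (y + -9))        11111111111111111111111111111111
step 10: w <- min(lane, (z + w))      11111111111111111111111111111111
step 11: w <- (7 + (w + 9))           11111111111111111111111111111111

Answer: 12 steps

w: 16,17,18,19,20,21,22,23,24,25,25,25,25,25,25,25,25,25,25,25,25,25,25,25,25,25,25,25,25,25,25,25
z: 2,2,2,2,2,2,2,2,2,2,2,2,2,2,2,2,2,2,2,2,2,2,2,2,2,2,2,2,2,2,2,2
y: -9,-9,-9,-9,-9,-9,-9,-9,-9,-9,-9,-9,-9,-9,-9,-9,-9,-9,-9,-9,-9,-9,-9,-9,-9,-9,-9,-9,-9,-9,-9,-9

steps = 12; useful = 384; efficiency = 384/384 = 1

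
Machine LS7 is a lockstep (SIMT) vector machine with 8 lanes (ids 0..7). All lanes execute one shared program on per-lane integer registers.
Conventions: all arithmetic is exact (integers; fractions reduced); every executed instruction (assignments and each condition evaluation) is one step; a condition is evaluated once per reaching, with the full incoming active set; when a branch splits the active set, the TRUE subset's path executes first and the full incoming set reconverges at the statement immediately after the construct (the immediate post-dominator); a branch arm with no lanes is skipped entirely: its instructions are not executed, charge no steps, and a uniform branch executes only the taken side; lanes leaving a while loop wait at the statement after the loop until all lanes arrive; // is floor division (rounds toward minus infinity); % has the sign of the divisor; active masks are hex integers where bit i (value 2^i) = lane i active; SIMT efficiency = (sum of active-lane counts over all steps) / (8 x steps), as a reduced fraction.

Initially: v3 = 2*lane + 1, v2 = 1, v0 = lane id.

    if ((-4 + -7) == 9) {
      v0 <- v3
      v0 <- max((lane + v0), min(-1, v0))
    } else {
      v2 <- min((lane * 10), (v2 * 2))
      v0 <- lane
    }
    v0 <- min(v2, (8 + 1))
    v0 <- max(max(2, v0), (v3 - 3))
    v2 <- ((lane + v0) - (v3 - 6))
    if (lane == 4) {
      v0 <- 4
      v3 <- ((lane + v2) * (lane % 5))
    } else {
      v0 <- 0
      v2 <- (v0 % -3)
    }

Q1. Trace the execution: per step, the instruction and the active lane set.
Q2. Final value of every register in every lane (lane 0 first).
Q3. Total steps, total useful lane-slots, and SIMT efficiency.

step 0: eval ((-4 + -7) == 9)        0xff
step 1: v2 <- min((lane * 10), (v2 * 2)) 0xff
step 2: v0 <- lane                   0xff
step 3: v0 <- min(v2, (8 + 1))       0xff
step 4: v0 <- max(max(2, v0), (v3 - 3)) 0xff
step 5: v2 <- ((lane + v0) - (v3 - 6)) 0xff
step 6: eval (lane == 4)             0xff
step 7: v0 <- 4                      0x10
step 8: v3 <- ((lane + v2) * (lane % 5)) 0x10
step 9: v0 <- 0                      0xef
step 10: v2 <- (v0 % -3)              0xef

Answer: 11 steps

v3: 1,3,5,7,44,11,13,15
v2: 0,0,0,0,7,0,0,0
v0: 0,0,0,0,4,0,0,0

steps = 11; useful = 72; efficiency = 72/88 = 9/11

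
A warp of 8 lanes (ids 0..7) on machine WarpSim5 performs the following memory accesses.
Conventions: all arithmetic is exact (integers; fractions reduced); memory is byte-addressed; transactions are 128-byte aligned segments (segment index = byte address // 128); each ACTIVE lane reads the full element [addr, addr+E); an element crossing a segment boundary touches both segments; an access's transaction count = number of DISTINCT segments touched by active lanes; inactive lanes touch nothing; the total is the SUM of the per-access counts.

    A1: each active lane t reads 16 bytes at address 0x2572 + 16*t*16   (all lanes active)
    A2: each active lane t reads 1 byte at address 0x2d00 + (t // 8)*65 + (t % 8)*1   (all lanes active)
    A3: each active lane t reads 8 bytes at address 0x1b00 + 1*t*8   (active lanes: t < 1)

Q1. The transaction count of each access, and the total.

A1: 16 transactions
A2: 1 transaction
A3: 1 transaction

Answer: 16,1,1; total 18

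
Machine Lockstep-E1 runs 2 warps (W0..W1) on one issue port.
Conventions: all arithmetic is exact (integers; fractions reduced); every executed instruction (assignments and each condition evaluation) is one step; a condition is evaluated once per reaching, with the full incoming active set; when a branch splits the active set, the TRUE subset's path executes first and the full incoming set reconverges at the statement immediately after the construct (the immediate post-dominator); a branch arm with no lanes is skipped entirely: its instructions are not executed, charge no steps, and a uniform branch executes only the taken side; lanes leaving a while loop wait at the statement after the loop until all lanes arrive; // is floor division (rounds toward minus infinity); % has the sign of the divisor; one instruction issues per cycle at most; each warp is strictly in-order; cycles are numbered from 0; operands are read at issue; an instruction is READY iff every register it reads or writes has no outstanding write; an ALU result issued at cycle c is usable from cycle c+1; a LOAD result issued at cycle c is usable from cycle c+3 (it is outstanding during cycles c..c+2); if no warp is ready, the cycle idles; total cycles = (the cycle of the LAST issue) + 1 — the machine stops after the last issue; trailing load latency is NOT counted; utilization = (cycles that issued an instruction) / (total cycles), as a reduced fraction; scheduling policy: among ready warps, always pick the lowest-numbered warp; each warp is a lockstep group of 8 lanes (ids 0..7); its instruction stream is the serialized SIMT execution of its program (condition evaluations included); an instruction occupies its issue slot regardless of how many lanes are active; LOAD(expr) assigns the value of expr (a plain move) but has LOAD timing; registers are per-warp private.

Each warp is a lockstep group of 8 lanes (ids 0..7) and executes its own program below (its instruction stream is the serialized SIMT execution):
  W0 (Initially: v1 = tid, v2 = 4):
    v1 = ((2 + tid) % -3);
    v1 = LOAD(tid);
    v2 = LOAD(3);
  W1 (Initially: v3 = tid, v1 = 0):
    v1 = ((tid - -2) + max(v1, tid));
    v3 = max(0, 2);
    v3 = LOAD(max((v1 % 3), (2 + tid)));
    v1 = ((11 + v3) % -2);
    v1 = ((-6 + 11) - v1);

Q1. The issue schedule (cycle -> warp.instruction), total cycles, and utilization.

cycle 0: W0.I0
cycle 1: W0.I1
cycle 2: W0.I2
cycle 3: W1.I0
cycle 4: W1.I1
cycle 5: W1.I2
cycle 6: idle
cycle 7: idle
cycle 8: W1.I3
cycle 9: W1.I4

Answer: 10 cycles, utilization 4/5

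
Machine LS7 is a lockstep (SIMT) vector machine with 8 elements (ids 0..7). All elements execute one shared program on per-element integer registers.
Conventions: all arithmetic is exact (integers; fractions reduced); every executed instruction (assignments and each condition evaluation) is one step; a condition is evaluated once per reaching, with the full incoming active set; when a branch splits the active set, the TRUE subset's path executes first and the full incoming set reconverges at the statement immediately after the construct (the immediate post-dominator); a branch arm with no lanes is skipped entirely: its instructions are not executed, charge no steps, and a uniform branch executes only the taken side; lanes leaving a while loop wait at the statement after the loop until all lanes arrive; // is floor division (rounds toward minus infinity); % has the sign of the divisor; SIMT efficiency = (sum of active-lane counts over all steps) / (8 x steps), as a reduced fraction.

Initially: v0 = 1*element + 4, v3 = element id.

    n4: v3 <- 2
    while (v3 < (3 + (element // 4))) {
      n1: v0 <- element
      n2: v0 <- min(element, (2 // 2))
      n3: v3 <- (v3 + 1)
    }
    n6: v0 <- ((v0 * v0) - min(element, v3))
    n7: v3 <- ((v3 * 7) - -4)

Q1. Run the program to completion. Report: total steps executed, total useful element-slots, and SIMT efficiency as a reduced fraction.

Answer: 12 steps, 80 useful, 5/6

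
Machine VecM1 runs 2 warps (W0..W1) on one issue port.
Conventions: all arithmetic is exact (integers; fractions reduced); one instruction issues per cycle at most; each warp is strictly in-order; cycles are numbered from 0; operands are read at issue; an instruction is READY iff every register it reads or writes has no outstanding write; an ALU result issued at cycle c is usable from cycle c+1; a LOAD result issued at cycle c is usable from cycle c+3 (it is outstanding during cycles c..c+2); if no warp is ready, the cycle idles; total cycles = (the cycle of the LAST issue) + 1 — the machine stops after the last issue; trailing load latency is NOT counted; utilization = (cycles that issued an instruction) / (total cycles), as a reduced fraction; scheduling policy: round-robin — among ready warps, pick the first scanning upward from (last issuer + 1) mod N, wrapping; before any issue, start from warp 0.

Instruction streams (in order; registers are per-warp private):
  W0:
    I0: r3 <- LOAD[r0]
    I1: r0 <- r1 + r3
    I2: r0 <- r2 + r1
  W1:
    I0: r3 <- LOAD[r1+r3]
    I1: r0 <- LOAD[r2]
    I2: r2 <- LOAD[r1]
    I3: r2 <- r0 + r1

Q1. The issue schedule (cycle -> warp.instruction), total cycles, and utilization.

cycle 0: W0.I0
cycle 1: W1.I0
cycle 2: W1.I1
cycle 3: W0.I1
cycle 4: W1.I2
cycle 5: W0.I2
cycle 6: idle
cycle 7: W1.I3

Answer: 8 cycles, utilization 7/8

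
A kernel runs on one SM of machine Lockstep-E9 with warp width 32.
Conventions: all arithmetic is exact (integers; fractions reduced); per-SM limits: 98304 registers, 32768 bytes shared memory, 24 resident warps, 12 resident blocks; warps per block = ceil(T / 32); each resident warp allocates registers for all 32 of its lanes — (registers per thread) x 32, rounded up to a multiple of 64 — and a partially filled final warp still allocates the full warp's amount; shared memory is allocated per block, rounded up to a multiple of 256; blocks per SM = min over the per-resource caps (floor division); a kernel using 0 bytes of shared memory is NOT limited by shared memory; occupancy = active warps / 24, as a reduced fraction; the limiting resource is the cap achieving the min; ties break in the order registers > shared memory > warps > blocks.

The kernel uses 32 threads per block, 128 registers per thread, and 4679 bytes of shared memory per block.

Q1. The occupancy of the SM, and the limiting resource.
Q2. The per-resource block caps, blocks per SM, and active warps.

Answer: occupancy 1/4, limited by shared memory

registers: 24 blocks
shared memory: 6 blocks
warps: 24 blocks
blocks: 12 blocks

Answer: 6 blocks, 6 active warps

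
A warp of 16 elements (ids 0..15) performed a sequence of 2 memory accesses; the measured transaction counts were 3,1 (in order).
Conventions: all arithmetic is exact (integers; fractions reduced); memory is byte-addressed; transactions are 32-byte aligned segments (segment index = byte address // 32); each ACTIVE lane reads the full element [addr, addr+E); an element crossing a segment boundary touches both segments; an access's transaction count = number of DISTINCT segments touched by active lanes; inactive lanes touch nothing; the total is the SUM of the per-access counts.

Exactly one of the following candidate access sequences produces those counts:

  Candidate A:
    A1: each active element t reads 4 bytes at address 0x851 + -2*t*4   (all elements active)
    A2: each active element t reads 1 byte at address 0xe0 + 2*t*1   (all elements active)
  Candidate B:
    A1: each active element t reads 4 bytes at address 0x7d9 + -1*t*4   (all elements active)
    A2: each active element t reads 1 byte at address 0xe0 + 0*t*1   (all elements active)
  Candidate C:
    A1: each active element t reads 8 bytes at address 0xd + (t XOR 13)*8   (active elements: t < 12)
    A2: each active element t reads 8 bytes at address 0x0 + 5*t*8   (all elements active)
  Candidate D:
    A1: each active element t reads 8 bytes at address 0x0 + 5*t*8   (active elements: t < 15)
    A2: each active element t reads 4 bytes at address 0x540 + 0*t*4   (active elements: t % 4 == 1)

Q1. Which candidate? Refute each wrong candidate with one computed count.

A: A1 gives 5 transactions, not 3
C: A1 gives 4 transactions, not 3
D: A1 gives 15 transactions, not 3
B: all counts match (3,1)

Answer: B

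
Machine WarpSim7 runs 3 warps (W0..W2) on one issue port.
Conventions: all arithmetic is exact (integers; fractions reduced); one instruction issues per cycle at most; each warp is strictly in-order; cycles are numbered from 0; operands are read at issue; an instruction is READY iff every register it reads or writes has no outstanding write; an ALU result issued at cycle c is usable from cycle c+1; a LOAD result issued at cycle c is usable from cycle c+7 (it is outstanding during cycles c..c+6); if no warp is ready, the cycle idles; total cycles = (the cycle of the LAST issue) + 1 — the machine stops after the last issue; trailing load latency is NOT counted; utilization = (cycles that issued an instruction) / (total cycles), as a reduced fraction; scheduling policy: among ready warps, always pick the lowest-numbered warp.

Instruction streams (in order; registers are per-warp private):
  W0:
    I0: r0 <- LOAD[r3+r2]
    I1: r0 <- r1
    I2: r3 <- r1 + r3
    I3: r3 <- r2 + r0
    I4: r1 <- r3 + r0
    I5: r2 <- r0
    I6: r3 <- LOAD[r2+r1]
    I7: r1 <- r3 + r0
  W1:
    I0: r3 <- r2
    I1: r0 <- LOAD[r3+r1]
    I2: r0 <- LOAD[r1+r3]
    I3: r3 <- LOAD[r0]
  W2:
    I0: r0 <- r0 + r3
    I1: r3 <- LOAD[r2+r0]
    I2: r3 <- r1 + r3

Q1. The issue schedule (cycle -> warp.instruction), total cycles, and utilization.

cycle 0: W0.I0
cycle 1: W1.I0
cycle 2: W1.I1
cycle 3: W2.I0
cycle 4: W2.I1
cycle 5: idle
cycle 6: idle
cycle 7: W0.I1
cycle 8: W0.I2
cycle 9: W0.I3
cycle 10: W0.I4
cycle 11: W0.I5
cycle 12: W0.I6
cycle 13: W1.I2
cycle 14: W2.I2
cycle 15: idle
cycle 16: idle
cycle 17: idle
cycle 18: idle
cycle 19: W0.I7
cycle 20: W1.I3

Answer: 21 cycles, utilization 5/7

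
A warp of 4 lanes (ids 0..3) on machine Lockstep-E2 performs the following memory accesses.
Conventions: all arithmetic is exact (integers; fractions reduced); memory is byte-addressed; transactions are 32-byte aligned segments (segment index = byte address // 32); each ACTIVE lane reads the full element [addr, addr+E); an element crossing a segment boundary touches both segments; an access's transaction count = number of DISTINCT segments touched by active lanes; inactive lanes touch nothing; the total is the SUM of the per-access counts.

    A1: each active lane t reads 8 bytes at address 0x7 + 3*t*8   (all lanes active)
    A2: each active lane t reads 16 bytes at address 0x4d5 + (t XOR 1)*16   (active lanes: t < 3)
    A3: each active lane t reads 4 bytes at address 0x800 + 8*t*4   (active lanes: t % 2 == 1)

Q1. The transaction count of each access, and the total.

A1: 3 transactions
A2: 3 transactions
A3: 2 transactions

Answer: 3,3,2; total 8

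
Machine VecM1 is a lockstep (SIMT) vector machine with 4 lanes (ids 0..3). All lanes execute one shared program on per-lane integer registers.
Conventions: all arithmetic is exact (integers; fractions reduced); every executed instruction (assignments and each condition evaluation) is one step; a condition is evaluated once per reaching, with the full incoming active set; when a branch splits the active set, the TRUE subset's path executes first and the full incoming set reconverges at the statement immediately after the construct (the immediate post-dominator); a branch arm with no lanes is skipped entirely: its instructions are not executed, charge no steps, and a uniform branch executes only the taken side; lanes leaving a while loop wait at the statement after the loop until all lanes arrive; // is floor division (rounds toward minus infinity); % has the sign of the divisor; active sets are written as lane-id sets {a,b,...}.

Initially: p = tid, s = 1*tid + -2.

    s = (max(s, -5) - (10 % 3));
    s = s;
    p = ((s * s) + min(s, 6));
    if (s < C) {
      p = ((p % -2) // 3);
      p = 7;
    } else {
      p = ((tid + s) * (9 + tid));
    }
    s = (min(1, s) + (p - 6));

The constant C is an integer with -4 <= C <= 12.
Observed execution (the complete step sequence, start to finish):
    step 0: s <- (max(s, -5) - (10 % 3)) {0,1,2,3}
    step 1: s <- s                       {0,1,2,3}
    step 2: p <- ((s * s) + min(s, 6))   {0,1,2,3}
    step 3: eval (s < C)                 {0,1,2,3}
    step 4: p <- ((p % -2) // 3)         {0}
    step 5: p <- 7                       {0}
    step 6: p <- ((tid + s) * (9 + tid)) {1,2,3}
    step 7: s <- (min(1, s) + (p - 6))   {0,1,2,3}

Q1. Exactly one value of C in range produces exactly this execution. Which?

Answer: C = -2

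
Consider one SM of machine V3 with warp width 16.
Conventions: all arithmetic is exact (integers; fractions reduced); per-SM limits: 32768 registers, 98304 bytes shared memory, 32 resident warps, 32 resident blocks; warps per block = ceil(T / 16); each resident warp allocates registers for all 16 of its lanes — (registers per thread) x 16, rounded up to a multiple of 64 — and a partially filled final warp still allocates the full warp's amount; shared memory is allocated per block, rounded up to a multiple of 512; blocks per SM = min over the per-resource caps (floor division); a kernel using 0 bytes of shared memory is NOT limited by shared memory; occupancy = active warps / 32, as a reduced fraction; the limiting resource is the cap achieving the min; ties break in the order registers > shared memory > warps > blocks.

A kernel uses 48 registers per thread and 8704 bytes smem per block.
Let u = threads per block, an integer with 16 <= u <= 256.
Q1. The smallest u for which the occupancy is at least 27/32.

Answer: u = 33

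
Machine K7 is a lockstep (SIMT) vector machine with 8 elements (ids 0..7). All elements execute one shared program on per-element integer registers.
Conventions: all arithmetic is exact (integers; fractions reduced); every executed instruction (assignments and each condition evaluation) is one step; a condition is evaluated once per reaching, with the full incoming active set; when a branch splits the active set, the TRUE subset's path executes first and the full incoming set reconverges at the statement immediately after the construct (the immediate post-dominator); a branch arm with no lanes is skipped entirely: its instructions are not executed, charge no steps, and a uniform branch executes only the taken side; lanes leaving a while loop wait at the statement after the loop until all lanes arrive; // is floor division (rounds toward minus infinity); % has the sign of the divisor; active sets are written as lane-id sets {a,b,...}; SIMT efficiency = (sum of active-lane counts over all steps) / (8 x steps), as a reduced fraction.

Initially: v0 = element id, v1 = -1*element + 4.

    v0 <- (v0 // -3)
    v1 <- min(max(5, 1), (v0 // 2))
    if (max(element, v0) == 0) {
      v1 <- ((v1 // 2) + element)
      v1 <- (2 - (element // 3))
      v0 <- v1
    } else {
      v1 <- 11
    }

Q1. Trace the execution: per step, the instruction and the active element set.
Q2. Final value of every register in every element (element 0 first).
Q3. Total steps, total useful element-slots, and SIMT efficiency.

step 0: v0 <- (v0 // -3)             {0,1,2,3,4,5,6,7}
step 1: v1 <- min(max(5, 1), (v0 // 2)) {0,1,2,3,4,5,6,7}
step 2: eval (max(element, v0) == 0) {0,1,2,3,4,5,6,7}
step 3: v1 <- ((v1 // 2) + element)  {0}
step 4: v1 <- (2 - (element // 3))   {0}
step 5: v0 <- v1                     {0}
step 6: v1 <- 11                     {1,2,3,4,5,6,7}

Answer: 7 steps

v0: 2,-1,-1,-1,-2,-2,-2,-3
v1: 2,11,11,11,11,11,11,11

steps = 7; useful = 34; efficiency = 34/56 = 17/28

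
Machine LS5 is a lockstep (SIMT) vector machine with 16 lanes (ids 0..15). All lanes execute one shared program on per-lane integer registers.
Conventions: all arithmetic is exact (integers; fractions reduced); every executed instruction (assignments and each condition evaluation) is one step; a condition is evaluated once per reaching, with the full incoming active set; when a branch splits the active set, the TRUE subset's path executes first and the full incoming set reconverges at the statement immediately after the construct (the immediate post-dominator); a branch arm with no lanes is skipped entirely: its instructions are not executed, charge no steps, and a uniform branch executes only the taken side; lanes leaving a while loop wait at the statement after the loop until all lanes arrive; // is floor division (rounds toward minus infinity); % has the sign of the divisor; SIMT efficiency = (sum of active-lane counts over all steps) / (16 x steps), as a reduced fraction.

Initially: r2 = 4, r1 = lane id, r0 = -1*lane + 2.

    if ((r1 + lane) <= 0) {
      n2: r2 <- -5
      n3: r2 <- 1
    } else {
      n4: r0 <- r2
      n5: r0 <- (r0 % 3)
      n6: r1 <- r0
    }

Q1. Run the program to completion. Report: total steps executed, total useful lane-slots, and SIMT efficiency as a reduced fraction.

Answer: 6 steps, 63 useful, 21/32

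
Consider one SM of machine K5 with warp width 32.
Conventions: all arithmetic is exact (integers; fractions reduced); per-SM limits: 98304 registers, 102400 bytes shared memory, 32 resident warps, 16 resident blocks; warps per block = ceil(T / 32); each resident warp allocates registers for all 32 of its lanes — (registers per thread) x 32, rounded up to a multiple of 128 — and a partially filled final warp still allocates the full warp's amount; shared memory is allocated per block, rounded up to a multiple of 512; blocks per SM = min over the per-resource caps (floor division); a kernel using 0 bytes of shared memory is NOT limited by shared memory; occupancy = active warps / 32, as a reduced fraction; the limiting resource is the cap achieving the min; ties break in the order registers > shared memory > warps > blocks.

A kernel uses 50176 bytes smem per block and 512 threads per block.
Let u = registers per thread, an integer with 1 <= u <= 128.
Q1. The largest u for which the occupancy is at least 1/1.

Answer: u = 96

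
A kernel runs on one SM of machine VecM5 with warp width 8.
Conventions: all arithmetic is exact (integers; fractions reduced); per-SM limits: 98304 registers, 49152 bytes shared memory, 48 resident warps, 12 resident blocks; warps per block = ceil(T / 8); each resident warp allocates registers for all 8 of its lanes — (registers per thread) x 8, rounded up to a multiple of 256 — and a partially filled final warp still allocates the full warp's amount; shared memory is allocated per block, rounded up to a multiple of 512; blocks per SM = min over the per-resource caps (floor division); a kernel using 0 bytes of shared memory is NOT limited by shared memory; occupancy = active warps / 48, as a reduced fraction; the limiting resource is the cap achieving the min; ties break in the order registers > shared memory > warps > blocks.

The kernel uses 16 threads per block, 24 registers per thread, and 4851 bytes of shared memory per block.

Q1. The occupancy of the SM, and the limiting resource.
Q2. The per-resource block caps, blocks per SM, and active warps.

Answer: occupancy 3/8, limited by shared memory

registers: 192 blocks
shared memory: 9 blocks
warps: 24 blocks
blocks: 12 blocks

Answer: 9 blocks, 18 active warps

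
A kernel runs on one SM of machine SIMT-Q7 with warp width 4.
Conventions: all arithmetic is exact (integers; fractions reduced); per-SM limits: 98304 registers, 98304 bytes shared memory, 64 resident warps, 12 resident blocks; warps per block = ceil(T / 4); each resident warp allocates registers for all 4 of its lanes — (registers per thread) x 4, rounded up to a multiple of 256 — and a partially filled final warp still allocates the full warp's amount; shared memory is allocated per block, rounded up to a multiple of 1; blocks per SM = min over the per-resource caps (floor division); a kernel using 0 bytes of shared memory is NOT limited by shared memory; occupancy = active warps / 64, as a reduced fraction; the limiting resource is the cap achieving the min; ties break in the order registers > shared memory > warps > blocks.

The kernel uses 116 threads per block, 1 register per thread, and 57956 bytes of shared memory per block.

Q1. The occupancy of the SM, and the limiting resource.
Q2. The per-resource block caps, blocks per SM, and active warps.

Answer: occupancy 29/64, limited by shared memory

registers: 13 blocks
shared memory: 1 block
warps: 2 blocks
blocks: 12 blocks

Answer: 1 block, 29 active warps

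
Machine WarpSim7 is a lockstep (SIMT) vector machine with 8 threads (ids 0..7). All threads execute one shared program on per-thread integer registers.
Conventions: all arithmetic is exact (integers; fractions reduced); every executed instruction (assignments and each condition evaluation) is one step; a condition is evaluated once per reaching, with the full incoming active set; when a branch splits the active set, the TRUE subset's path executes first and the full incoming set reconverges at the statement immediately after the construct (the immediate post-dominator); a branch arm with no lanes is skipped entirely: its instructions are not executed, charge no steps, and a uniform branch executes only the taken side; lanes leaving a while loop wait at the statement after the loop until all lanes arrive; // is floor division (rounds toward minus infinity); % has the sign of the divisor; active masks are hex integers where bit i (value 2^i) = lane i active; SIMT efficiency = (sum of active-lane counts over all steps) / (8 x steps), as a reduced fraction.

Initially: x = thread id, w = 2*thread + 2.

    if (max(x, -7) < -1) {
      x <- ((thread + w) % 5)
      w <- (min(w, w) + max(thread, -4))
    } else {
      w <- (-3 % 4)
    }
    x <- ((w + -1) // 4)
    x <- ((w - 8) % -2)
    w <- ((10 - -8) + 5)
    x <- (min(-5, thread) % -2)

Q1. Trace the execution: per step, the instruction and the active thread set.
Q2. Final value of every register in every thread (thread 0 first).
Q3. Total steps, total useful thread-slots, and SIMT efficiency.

step 0: eval (max(x, -7) < -1)       0xff
step 1: w <- (-3 % 4)                0xff
step 2: x <- ((w + -1) // 4)         0xff
step 3: x <- ((w - 8) % -2)          0xff
step 4: w <- ((10 - -8) + 5)         0xff
step 5: x <- (min(-5, thread) % -2)  0xff

Answer: 6 steps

x: -1,-1,-1,-1,-1,-1,-1,-1
w: 23,23,23,23,23,23,23,23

steps = 6; useful = 48; efficiency = 48/48 = 1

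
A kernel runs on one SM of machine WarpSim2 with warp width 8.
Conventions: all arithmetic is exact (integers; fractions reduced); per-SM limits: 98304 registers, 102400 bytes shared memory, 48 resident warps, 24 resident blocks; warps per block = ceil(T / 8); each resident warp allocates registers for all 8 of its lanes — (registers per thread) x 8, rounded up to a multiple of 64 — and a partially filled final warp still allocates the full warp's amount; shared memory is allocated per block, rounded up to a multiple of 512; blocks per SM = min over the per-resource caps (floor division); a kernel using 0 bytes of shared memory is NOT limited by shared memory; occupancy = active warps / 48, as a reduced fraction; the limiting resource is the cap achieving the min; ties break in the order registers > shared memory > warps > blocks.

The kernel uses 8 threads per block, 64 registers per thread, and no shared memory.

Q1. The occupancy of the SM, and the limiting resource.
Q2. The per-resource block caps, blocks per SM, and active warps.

Answer: occupancy 1/2, limited by blocks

registers: 192 blocks
shared memory: no limit (kernel uses none)
warps: 48 blocks
blocks: 24 blocks

Answer: 24 blocks, 24 active warps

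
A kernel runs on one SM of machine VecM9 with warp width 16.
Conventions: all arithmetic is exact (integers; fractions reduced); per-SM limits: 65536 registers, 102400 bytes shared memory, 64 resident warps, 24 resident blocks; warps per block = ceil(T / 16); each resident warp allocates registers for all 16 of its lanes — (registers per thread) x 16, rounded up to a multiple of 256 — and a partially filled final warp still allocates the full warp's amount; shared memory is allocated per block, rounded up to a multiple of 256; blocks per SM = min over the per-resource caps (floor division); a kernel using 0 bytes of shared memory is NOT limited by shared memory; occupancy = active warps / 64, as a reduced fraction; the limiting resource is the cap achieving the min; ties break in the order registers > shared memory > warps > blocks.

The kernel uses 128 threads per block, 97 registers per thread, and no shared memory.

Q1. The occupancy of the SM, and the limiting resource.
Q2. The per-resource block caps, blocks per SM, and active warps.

Answer: occupancy 1/2, limited by registers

registers: 4 blocks
shared memory: no limit (kernel uses none)
warps: 8 blocks
blocks: 24 blocks

Answer: 4 blocks, 32 active warps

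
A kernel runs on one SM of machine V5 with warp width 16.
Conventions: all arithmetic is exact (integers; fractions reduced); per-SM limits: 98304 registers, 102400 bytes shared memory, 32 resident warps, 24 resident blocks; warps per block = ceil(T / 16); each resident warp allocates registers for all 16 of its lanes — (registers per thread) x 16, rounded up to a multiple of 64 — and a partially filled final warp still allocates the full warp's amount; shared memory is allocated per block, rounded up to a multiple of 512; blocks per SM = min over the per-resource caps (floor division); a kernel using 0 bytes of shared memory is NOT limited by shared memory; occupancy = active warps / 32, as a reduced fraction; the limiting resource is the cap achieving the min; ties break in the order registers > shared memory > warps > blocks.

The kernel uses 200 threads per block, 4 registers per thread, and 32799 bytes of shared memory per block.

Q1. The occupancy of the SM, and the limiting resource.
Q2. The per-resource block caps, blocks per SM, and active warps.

Answer: occupancy 13/16, limited by warps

registers: 118 blocks
shared memory: 3 blocks
warps: 2 blocks
blocks: 24 blocks

Answer: 2 blocks, 26 active warps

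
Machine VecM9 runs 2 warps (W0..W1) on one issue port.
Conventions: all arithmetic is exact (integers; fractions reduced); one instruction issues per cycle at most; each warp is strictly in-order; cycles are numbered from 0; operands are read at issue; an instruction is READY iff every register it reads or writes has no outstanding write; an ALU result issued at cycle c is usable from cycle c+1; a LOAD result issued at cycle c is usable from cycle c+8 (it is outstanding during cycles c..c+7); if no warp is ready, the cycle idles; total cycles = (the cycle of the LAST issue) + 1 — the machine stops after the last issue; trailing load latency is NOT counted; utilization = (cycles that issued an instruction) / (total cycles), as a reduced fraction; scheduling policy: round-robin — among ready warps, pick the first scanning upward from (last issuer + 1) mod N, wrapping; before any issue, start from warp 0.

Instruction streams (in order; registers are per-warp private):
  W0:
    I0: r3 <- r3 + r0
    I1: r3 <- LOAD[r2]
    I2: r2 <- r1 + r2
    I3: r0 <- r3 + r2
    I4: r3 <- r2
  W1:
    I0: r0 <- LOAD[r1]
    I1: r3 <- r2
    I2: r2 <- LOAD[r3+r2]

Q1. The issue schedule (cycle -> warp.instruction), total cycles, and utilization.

cycle 0: W0.I0
cycle 1: W1.I0
cycle 2: W0.I1
cycle 3: W1.I1
cycle 4: W0.I2
cycle 5: W1.I2
cycle 6: idle
cycle 7: idle
cycle 8: idle
cycle 9: idle
cycle 10: W0.I3
cycle 11: W0.I4

Answer: 12 cycles, utilization 2/3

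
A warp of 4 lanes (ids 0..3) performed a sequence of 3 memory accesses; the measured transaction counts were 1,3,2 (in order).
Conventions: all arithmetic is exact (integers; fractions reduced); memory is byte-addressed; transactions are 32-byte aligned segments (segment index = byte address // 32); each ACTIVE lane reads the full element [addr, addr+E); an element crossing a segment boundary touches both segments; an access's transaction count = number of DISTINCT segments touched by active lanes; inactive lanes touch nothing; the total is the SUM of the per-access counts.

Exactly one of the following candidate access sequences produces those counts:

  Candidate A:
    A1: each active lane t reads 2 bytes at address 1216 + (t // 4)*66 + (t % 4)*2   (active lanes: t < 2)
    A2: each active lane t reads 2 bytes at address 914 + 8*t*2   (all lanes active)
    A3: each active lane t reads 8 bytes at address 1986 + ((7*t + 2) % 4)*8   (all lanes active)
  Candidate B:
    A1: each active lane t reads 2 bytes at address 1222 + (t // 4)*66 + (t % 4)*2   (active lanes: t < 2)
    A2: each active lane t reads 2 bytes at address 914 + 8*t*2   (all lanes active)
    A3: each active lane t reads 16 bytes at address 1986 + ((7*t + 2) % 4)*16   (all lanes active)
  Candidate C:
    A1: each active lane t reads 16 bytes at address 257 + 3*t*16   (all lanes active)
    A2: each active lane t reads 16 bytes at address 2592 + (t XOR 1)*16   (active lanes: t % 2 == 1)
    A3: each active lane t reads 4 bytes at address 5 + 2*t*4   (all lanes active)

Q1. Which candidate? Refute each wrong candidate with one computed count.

B: A3 gives 3 transactions, not 2
C: A1 gives 6 transactions, not 1
A: all counts match (1,3,2)

Answer: A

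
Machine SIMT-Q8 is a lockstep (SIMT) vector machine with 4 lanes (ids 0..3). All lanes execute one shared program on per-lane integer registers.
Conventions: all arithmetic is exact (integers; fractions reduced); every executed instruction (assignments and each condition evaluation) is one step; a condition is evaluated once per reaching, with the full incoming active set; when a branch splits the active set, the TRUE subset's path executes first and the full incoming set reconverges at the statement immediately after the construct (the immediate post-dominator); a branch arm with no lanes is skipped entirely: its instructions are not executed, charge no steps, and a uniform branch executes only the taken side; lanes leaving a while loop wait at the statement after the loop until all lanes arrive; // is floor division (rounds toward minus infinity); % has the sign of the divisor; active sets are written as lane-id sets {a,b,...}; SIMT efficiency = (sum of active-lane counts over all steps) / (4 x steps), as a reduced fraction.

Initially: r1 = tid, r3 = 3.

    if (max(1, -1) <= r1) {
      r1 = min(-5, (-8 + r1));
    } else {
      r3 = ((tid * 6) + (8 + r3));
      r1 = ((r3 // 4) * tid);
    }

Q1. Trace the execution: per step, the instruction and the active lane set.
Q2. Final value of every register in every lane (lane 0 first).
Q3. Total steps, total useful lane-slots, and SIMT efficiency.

step 0: eval (max(1, -1) <= r1)      {0,1,2,3}
step 1: r1 <- min(-5, (-8 + r1))     {1,2,3}
step 2: r3 <- ((tid * 6) + (8 + r3)) {0}
step 3: r1 <- ((r3 // 4) * tid)      {0}

Answer: 4 steps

r1: 0,-7,-6,-5
r3: 11,3,3,3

steps = 4; useful = 9; efficiency = 9/16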